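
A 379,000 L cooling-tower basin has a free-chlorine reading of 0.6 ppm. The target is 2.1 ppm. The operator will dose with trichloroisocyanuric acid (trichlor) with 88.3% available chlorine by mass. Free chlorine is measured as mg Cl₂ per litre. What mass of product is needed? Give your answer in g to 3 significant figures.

644 g

Chlorine deficit: 2.1 − 0.6 = 1.5 ppm = 1.5 mg/L as Cl₂.
Cl₂ equivalent needed: 1.5 mg/L × 379,000 L = 568,500 mg = 568.5 g.
Product at 88.3% available chlorine: 568.5 / 0.883 = 643.8 g.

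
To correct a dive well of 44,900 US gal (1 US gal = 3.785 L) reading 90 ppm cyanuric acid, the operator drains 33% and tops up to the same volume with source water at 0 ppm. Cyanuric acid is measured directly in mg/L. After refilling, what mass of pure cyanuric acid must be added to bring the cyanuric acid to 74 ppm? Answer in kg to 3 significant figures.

Volume: 44,900 US gal × 3.785 L/gal = 169,946 L.
After draining 33% and refilling: 90 × 0.67 + 0 × 0.33 = 60.3 ppm.
Deficit to target: 74 − 60.3 = 13.7 mg/L.
Mass: 13.7 mg/L × 169,946 L = 2328 g cyanuric acid.

2.33 kg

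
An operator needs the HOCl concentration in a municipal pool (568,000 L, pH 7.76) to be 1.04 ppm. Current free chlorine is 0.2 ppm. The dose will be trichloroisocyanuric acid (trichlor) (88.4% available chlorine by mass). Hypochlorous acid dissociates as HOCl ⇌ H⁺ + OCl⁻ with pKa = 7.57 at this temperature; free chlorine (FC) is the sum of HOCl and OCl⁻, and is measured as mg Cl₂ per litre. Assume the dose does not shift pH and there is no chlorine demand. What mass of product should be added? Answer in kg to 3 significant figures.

1.57 kg

[OCl⁻]/[HOCl] = 10^(pH − pKa) = 10^(7.76 − 7.57) = 1.549; fraction as HOCl = 1/(1 + 1.549) = 0.3923.
Free chlorine required for 1.04 ppm HOCl: 1.04 / 0.3923 = 2.651 ppm.
FC to add: 2.651 − 0.2 = 2.451 mg/L as Cl₂.
Cl₂ equivalent: 2.451 mg/L × 568,000 L = 1392 g.
Product at 88.4% available Cl: 1392 / 0.884 = 1575 g.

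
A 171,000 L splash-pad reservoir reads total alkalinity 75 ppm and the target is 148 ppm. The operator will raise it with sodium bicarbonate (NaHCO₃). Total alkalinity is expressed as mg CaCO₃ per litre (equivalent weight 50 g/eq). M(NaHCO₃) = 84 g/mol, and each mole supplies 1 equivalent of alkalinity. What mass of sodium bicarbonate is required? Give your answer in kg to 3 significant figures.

Alkalinity to add: (148 − 75) = 73 mg/L as CaCO₃ × 171,000 L = 12,480 g as CaCO₃.
Equivalents: 12,480 g ÷ 50 g/eq = 249.7 eq.
NaHCO₃ supplies 1 eq per mole → 249.7 mol.
Mass: 249.7 mol × 84 g/mol = 20,970 g.

21.0 kg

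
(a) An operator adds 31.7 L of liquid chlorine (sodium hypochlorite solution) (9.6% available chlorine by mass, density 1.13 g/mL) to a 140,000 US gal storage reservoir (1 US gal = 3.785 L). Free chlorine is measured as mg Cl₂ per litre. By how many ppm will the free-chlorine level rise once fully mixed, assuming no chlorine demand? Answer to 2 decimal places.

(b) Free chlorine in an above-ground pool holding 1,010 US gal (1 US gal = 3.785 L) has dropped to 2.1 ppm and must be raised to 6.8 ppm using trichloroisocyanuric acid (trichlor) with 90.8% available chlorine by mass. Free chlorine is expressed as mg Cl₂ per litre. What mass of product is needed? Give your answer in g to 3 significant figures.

(a) 6.49 ppm; (b) 19.8 g

(a) Volume: 140,000 US gal × 3.785 L/gal = 529,900 L.
(a) Mass of solution: 31.7 L × 1000 mL/L × 1.13 g/mL = 35,820 g.
(a) Available chlorine delivered: 35,820 g × 0.096 = 3439 g as Cl₂.
(a) Concentration rise: 3439 g / 529,900 L = 6.49 mg/L = 6.49 ppm.

(b) Volume: 1,010 US gal × 3.785 L/gal = 3,823 L.
(b) Chlorine deficit: 6.8 − 2.1 = 4.7 ppm = 4.7 mg/L as Cl₂.
(b) Cl₂ equivalent needed: 4.7 mg/L × 3,823 L = 17,970 mg = 17.97 g.
(b) Product at 90.8% available chlorine: 17.97 / 0.908 = 19.79 g.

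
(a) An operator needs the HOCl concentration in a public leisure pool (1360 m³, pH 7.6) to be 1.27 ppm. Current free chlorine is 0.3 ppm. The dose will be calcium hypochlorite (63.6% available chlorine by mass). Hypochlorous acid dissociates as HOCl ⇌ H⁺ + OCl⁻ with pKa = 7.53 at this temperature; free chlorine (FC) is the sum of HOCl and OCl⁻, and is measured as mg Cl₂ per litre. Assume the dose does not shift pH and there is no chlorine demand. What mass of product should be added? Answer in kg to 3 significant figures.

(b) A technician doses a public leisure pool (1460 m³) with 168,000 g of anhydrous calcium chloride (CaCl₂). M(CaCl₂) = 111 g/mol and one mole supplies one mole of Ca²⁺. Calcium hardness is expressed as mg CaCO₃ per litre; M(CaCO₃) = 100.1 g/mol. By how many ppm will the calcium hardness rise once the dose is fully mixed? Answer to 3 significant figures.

(a) 5.26 kg; (b) 104 ppm

(a) Volume: 1360 m³ = 1,360,000 L.
(a) [OCl⁻]/[HOCl] = 10^(pH − pKa) = 10^(7.6 − 7.53) = 1.175; fraction as HOCl = 1/(1 + 1.175) = 0.4598.
(a) Free chlorine required for 1.27 ppm HOCl: 1.27 / 0.4598 = 2.762 ppm.
(a) FC to add: 2.762 − 0.3 = 2.462 mg/L as Cl₂.
(a) Cl₂ equivalent: 2.462 mg/L × 1,360,000 L = 3348 g.
(a) Product at 63.6% available Cl: 3348 / 0.636 = 5265 g.

(b) Volume: 1460 m³ = 1,460,000 L.
(b) Moles of Ca²⁺: 168,000 g ÷ 111 g/mol = 1514 mol.
(b) As CaCO₃: 1514 mol × 100.1 g/mol = 151,500 g.
(b) Rise: 151,500 g / 1,460,000 L × 1000 = 103.8 mg/L.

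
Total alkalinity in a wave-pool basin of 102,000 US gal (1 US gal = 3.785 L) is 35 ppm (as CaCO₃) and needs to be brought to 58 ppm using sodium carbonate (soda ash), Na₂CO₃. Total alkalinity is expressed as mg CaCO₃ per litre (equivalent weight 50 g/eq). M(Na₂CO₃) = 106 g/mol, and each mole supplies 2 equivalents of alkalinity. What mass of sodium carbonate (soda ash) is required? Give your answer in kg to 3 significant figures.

9.41 kg

Volume: 102,000 US gal × 3.785 L/gal = 386,070 L.
Alkalinity to add: (58 − 35) = 23 mg/L as CaCO₃ × 386,070 L = 8880 g as CaCO₃.
Equivalents: 8880 g ÷ 50 g/eq = 177.6 eq.
Each mole of Na₂CO₃ supplies 2 eq, so 177.6 / 2 = 88.8 mol.
Mass: 88.8 mol × 106 g/mol = 9412 g.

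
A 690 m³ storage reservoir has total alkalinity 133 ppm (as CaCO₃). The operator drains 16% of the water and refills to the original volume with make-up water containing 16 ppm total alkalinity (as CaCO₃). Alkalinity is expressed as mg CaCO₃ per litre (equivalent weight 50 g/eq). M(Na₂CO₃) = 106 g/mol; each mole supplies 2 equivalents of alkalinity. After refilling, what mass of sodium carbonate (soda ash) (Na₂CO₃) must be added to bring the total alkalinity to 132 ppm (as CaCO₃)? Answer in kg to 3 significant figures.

13.0 kg

Volume: 690 m³ = 690,000 L.
After draining 16% and refilling: 133 × 0.84 + 16 × 0.16 = 114.28 ppm.
Deficit to target: 132 − 114.28 = 17.72 mg/L.
As CaCO₃: 17.72 mg/L × 690,000 L = 12,230 g; ÷ 50 g/eq ÷ 2 = 122.3 mol Na₂CO₃.
Mass: 122.3 × 106 = 12,960 g.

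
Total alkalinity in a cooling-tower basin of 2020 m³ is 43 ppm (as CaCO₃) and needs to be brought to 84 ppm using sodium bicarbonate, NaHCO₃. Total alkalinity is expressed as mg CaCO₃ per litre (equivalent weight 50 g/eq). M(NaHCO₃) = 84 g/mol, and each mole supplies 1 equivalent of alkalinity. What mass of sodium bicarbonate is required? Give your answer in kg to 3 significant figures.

139 kg

Volume: 2020 m³ = 2,020,000 L.
Alkalinity to add: (84 − 43) = 41 mg/L as CaCO₃ × 2,020,000 L = 82,820 g as CaCO₃.
Equivalents: 82,820 g ÷ 50 g/eq = 1656 eq.
NaHCO₃ supplies 1 eq per mole → 1656 mol.
Mass: 1656 mol × 84 g/mol = 139,100 g.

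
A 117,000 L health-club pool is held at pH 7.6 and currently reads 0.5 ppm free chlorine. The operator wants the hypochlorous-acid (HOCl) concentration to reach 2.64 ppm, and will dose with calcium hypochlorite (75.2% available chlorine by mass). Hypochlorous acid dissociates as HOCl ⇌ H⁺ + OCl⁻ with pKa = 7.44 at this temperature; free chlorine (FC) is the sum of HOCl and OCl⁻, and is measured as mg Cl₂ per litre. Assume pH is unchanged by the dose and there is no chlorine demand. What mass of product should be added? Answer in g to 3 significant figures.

[OCl⁻]/[HOCl] = 10^(pH − pKa) = 10^(7.6 − 7.44) = 1.445; fraction as HOCl = 1/(1 + 1.445) = 0.4089.
Free chlorine required for 2.64 ppm HOCl: 2.64 / 0.4089 = 6.456 ppm.
FC to add: 6.456 − 0.5 = 5.956 mg/L as Cl₂.
Cl₂ equivalent: 5.956 mg/L × 117,000 L = 696.8 g.
Product at 75.2% available Cl: 696.8 / 0.752 = 926.7 g.

927 g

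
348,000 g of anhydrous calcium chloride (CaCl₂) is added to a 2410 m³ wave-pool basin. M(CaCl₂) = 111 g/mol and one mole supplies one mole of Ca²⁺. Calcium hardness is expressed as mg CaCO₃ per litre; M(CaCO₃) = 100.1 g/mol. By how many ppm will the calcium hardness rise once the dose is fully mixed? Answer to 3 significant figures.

130 ppm

Volume: 2410 m³ = 2,410,000 L.
Moles of Ca²⁺: 348,000 g ÷ 111 g/mol = 3135 mol.
As CaCO₃: 3135 mol × 100.1 g/mol = 313,800 g.
Rise: 313,800 g / 2,410,000 L × 1000 = 130.2 mg/L.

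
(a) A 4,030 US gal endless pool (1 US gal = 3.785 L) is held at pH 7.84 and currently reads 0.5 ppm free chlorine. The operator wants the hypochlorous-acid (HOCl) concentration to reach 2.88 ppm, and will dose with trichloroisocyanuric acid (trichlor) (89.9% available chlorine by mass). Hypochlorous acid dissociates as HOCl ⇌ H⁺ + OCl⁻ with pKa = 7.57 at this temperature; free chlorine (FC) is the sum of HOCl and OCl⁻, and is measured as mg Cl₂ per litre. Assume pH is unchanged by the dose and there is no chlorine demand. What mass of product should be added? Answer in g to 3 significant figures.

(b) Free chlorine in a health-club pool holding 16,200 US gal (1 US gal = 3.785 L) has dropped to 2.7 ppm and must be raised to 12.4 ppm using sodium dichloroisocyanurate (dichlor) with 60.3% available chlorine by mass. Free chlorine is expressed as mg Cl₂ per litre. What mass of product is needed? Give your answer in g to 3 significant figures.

(a) Volume: 4,030 US gal × 3.785 L/gal = 15,254 L.
(a) [OCl⁻]/[HOCl] = 10^(pH − pKa) = 10^(7.84 − 7.57) = 1.862; fraction as HOCl = 1/(1 + 1.862) = 0.3494.
(a) Free chlorine required for 2.88 ppm HOCl: 2.88 / 0.3494 = 8.243 ppm.
(a) FC to add: 8.243 − 0.5 = 7.743 mg/L as Cl₂.
(a) Cl₂ equivalent: 7.743 mg/L × 15,254 L = 118.1 g.
(a) Product at 89.9% available Cl: 118.1 / 0.899 = 131.4 g.

(b) Volume: 16,200 US gal × 3.785 L/gal = 61,317 L.
(b) Chlorine deficit: 12.4 − 2.7 = 9.7 ppm = 9.7 mg/L as Cl₂.
(b) Cl₂ equivalent needed: 9.7 mg/L × 61,317 L = 594,800 mg = 594.8 g.
(b) Product at 60.3% available chlorine: 594.8 / 0.603 = 986.4 g.

(a) 131 g; (b) 986 g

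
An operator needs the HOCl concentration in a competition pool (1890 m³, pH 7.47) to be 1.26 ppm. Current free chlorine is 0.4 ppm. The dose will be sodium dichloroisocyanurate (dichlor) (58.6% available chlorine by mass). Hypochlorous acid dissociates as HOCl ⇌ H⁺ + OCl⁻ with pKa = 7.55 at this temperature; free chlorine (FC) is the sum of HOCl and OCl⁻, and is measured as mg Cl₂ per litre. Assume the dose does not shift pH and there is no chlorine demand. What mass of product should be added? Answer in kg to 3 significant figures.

Volume: 1890 m³ = 1,890,000 L.
[OCl⁻]/[HOCl] = 10^(pH − pKa) = 10^(7.47 − 7.55) = 0.8318; fraction as HOCl = 1/(1 + 0.8318) = 0.5459.
Free chlorine required for 1.26 ppm HOCl: 1.26 / 0.5459 = 2.308 ppm.
FC to add: 2.308 − 0.4 = 1.908 mg/L as Cl₂.
Cl₂ equivalent: 1.908 mg/L × 1,890,000 L = 3606 g.
Product at 58.6% available Cl: 3606 / 0.586 = 6154 g.

6.15 kg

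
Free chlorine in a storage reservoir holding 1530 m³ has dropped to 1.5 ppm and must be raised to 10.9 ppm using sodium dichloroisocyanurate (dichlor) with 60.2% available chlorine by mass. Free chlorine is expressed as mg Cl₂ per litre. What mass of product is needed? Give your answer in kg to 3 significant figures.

Volume: 1530 m³ = 1,530,000 L.
Chlorine deficit: 10.9 − 1.5 = 9.4 ppm = 9.4 mg/L as Cl₂.
Cl₂ equivalent needed: 9.4 mg/L × 1,530,000 L = 14,380,000 mg = 14,380 g.
Product at 60.2% available chlorine: 14,380 / 0.602 = 23,890 g.

23.9 kg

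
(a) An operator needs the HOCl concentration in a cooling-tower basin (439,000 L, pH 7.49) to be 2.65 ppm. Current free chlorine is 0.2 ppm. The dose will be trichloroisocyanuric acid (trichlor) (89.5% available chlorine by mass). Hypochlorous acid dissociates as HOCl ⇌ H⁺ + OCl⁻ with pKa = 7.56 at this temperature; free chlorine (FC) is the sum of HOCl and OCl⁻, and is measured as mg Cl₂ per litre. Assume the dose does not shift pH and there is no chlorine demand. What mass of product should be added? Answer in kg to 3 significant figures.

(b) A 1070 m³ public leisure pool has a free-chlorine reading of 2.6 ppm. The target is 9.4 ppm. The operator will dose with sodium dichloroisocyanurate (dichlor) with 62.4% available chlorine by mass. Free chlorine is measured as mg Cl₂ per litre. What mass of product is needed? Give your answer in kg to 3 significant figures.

(a) 2.31 kg; (b) 11.7 kg

(a) [OCl⁻]/[HOCl] = 10^(pH − pKa) = 10^(7.49 − 7.56) = 0.8511; fraction as HOCl = 1/(1 + 0.8511) = 0.5402.
(a) Free chlorine required for 2.65 ppm HOCl: 2.65 / 0.5402 = 4.906 ppm.
(a) FC to add: 4.906 − 0.2 = 4.706 mg/L as Cl₂.
(a) Cl₂ equivalent: 4.706 mg/L × 439,000 L = 2066 g.
(a) Product at 89.5% available Cl: 2066 / 0.895 = 2308 g.

(b) Volume: 1070 m³ = 1,070,000 L.
(b) Chlorine deficit: 9.4 − 2.6 = 6.8 ppm = 6.8 mg/L as Cl₂.
(b) Cl₂ equivalent needed: 6.8 mg/L × 1,070,000 L = 7,276,000 mg = 7276 g.
(b) Product at 62.4% available chlorine: 7276 / 0.624 = 11,660 g.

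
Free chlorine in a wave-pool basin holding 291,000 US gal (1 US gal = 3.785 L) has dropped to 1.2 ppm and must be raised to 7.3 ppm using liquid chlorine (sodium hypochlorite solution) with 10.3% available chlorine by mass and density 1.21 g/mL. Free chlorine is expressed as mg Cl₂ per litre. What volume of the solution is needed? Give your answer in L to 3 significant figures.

53.9 L

Volume: 291,000 US gal × 3.785 L/gal = 1,101,435 L.
Chlorine deficit: 7.3 − 1.2 = 6.1 ppm = 6.1 mg/L as Cl₂.
Cl₂ equivalent needed: 6.1 mg/L × 1,101,435 L = 6,719,000 mg = 6719 g.
Product at 10.3% available chlorine: 6719 / 0.103 = 65,230 g.
Volume at density 1.21 g/mL: 65,230 g ÷ 1.21 g/mL = 53,910 mL.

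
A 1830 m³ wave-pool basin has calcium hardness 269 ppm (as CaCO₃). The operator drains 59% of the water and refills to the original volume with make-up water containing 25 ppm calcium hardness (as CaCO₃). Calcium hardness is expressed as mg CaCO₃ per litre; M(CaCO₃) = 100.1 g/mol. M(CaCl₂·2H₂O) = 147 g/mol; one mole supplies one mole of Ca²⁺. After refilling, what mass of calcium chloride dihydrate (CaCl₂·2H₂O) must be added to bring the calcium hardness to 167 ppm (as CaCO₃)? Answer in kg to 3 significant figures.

113 kg

Volume: 1830 m³ = 1,830,000 L.
After draining 59% and refilling: 269 × 0.41 + 25 × 0.59 = 125.04 ppm.
Deficit to target: 167 − 125.04 = 41.96 mg/L.
As CaCO₃: 41.96 mg/L × 1,830,000 L = 76,790 g; ÷ 100.1 = 767.1 mol Ca²⁺.
Mass: 767.1 × 147 = 112,800 g.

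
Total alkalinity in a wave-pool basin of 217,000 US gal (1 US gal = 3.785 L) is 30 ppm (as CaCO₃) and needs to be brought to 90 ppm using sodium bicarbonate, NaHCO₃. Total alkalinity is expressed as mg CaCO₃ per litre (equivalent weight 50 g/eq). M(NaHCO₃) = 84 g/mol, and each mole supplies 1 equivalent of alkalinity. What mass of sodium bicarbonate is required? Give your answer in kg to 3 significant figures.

82.8 kg

Volume: 217,000 US gal × 3.785 L/gal = 821,345 L.
Alkalinity to add: (90 − 30) = 60 mg/L as CaCO₃ × 821,345 L = 49,280 g as CaCO₃.
Equivalents: 49,280 g ÷ 50 g/eq = 985.6 eq.
NaHCO₃ supplies 1 eq per mole → 985.6 mol.
Mass: 985.6 mol × 84 g/mol = 82,790 g.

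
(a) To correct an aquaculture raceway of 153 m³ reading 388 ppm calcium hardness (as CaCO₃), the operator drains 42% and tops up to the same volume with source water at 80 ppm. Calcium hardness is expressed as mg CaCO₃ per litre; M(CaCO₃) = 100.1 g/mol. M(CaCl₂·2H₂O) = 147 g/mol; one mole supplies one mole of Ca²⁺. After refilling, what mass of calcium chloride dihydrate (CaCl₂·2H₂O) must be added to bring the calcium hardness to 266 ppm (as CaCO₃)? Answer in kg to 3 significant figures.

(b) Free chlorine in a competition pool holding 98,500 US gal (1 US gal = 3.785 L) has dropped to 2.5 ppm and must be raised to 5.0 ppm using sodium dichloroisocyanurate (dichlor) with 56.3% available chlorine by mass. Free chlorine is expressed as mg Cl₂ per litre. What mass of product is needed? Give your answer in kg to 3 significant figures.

(a) 1.65 kg; (b) 1.66 kg

(a) Volume: 153 m³ = 153,000 L.
(a) After draining 42% and refilling: 388 × 0.58 + 80 × 0.42 = 258.64 ppm.
(a) Deficit to target: 266 − 258.64 = 7.36 mg/L.
(a) As CaCO₃: 7.36 mg/L × 153,000 L = 1126 g; ÷ 100.1 = 11.25 mol Ca²⁺.
(a) Mass: 11.25 × 147 = 1654 g.

(b) Volume: 98,500 US gal × 3.785 L/gal = 372,822 L.
(b) Chlorine deficit: 5.0 − 2.5 = 2.5 ppm = 2.5 mg/L as Cl₂.
(b) Cl₂ equivalent needed: 2.5 mg/L × 372,822 L = 932,100 mg = 932.1 g.
(b) Product at 56.3% available chlorine: 932.1 / 0.563 = 1656 g.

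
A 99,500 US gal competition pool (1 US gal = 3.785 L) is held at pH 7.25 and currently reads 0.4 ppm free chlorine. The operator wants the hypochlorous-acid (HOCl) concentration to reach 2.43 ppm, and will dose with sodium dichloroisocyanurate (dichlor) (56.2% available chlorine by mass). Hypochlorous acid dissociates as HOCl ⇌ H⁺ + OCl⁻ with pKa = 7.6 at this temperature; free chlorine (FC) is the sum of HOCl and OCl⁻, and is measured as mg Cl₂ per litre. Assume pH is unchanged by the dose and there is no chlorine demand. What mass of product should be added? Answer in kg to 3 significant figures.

2.09 kg

Volume: 99,500 US gal × 3.785 L/gal = 376,608 L.
[OCl⁻]/[HOCl] = 10^(pH − pKa) = 10^(7.25 − 7.6) = 0.4467; fraction as HOCl = 1/(1 + 0.4467) = 0.6912.
Free chlorine required for 2.43 ppm HOCl: 2.43 / 0.6912 = 3.515 ppm.
FC to add: 3.515 − 0.4 = 3.115 mg/L as Cl₂.
Cl₂ equivalent: 3.115 mg/L × 376,608 L = 1173 g.
Product at 56.2% available Cl: 1173 / 0.562 = 2088 g.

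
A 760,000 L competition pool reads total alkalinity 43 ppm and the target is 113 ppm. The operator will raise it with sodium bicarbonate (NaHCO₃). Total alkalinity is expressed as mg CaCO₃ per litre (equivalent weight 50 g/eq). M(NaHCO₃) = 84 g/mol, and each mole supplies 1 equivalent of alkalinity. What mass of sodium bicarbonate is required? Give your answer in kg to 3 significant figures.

89.4 kg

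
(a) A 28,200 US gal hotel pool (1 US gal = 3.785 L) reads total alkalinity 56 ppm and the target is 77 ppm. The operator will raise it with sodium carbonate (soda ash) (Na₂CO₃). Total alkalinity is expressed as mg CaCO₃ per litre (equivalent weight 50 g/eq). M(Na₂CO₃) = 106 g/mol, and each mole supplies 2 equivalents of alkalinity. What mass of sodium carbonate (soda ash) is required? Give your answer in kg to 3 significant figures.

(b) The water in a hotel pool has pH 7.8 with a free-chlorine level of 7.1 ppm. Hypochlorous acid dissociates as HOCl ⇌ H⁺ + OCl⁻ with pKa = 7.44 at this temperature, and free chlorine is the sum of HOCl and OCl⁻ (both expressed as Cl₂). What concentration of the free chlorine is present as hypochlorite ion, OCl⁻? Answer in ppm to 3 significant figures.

(a) 2.38 kg; (b) 4.94 ppm

(a) Volume: 28,200 US gal × 3.785 L/gal = 106,737 L.
(a) Alkalinity to add: (77 − 56) = 21 mg/L as CaCO₃ × 106,737 L = 2241 g as CaCO₃.
(a) Equivalents: 2241 g ÷ 50 g/eq = 44.83 eq.
(a) Each mole of Na₂CO₃ supplies 2 eq, so 44.83 / 2 = 22.41 mol.
(a) Mass: 22.41 mol × 106 g/mol = 2376 g.

(b) [OCl⁻]/[HOCl] = 10^(pH − pKa) = 10^(7.8 − 7.44) = 10^0.36 = 2.291.
(b) Fraction as HOCl = 1 / (1 + 2.291) = 0.3039.
(b) OCl⁻ = (1 − 0.3039) × 7.1 ppm = 4.943 ppm.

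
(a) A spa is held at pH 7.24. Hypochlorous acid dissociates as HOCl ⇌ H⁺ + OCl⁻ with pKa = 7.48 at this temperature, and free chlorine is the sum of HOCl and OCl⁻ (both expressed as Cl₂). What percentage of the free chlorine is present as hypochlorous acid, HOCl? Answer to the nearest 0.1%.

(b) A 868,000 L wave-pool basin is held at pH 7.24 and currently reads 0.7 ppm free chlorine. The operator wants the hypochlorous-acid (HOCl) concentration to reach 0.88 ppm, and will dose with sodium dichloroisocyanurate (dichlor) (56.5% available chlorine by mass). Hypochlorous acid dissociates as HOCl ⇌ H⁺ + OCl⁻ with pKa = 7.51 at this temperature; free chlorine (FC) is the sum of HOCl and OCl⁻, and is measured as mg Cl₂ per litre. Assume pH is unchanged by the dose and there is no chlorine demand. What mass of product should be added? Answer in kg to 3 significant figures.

(a) 63.5%; (b) 1.00 kg

(a) [OCl⁻]/[HOCl] = 10^(pH − pKa) = 10^(7.24 − 7.48) = 10^-0.24 = 0.5754.
(a) Fraction as HOCl = 1 / (1 + 0.5754) = 0.6347.

(b) [OCl⁻]/[HOCl] = 10^(pH − pKa) = 10^(7.24 − 7.51) = 0.537; fraction as HOCl = 1/(1 + 0.537) = 0.6506.
(b) Free chlorine required for 0.88 ppm HOCl: 0.88 / 0.6506 = 1.353 ppm.
(b) FC to add: 1.353 − 0.7 = 0.6526 mg/L as Cl₂.
(b) Cl₂ equivalent: 0.6526 mg/L × 868,000 L = 566.4 g.
(b) Product at 56.5% available Cl: 566.4 / 0.565 = 1003 g.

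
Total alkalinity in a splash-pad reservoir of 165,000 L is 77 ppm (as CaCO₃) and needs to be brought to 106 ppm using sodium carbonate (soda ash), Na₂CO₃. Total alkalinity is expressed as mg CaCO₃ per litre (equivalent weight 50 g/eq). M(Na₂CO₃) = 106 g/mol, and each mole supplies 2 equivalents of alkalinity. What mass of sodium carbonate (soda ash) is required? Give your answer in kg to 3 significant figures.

Alkalinity to add: (106 − 77) = 29 mg/L as CaCO₃ × 165,000 L = 4785 g as CaCO₃.
Equivalents: 4785 g ÷ 50 g/eq = 95.7 eq.
Each mole of Na₂CO₃ supplies 2 eq, so 95.7 / 2 = 47.85 mol.
Mass: 47.85 mol × 106 g/mol = 5072 g.

5.07 kg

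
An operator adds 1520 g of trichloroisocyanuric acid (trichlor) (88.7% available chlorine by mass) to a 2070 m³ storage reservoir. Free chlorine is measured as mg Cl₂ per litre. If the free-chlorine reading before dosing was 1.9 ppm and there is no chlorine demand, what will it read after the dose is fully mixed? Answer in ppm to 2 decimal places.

2.55 ppm

Volume: 2070 m³ = 2,070,000 L.
Available chlorine delivered: 1520 g × 0.887 = 1348 g as Cl₂.
Concentration rise: 1348 g / 2,070,000 L = 0.6513 mg/L = 0.65 ppm.
Final FC: 1.9 + 0.65 = 2.55 ppm.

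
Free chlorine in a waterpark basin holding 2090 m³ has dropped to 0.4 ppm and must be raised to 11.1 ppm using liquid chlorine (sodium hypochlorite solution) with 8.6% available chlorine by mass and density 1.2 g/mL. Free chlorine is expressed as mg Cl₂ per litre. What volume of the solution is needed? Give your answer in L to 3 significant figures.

217 L

Volume: 2090 m³ = 2,090,000 L.
Chlorine deficit: 11.1 − 0.4 = 10.7 ppm = 10.7 mg/L as Cl₂.
Cl₂ equivalent needed: 10.7 mg/L × 2,090,000 L = 22,360,000 mg = 22,360 g.
Product at 8.6% available chlorine: 22,360 / 0.086 = 260,000 g.
Volume at density 1.2 g/mL: 260,000 g ÷ 1.2 g/mL = 216,700 mL.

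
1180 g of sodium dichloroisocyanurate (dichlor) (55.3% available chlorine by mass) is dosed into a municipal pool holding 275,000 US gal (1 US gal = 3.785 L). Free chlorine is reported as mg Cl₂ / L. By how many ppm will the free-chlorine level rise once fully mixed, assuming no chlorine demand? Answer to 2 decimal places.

Volume: 275,000 US gal × 3.785 L/gal = 1,040,875 L.
Available chlorine delivered: 1180 g × 0.553 = 652.5 g as Cl₂.
Concentration rise: 652.5 g / 1,040,875 L = 0.6269 mg/L = 0.63 ppm.

0.63 ppm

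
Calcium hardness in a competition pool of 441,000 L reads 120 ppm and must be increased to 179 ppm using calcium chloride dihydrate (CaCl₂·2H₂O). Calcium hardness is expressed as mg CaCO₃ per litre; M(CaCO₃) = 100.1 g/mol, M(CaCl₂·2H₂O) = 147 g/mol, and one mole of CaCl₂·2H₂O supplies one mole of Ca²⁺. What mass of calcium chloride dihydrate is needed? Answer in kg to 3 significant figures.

38.2 kg

Hardness to add: (179 − 120) = 59 mg/L as CaCO₃ × 441,000 L = 26,020 g as CaCO₃.
Moles of Ca²⁺ (1 mol Ca²⁺ ≡ 1 mol CaCO₃): 26,020 / 100.1 g/mol = 259.9 mol.
Mass of CaCl₂·2H₂O: 259.9 × 147 = 38,210 g.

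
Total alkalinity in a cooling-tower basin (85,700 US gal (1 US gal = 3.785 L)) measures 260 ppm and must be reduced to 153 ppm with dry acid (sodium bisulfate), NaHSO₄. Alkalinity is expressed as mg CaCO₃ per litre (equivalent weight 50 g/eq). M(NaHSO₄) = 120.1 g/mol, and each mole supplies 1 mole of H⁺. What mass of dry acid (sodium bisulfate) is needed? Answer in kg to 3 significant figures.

83.4 kg

Volume: 85,700 US gal × 3.785 L/gal = 324,374 L.
Alkalinity to neutralize: (260 − 153) = 107 mg/L as CaCO₃ × 324,374 L = 34,710 g as CaCO₃.
Equivalents of H⁺ required: 34,710 ÷ 50 g/eq = 694.2 eq = 694.2 mol NaHSO₄.
Mass of NaHSO₄: 694.2 × 120.1 = 83,370 g.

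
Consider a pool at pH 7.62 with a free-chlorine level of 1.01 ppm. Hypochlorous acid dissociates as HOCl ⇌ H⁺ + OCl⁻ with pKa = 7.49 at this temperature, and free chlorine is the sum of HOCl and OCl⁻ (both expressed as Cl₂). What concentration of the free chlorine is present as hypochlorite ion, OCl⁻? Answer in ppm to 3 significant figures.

0.580 ppm

[OCl⁻]/[HOCl] = 10^(pH − pKa) = 10^(7.62 − 7.49) = 10^0.13 = 1.349.
Fraction as HOCl = 1 / (1 + 1.349) = 0.4257.
OCl⁻ = (1 − 0.4257) × 1.01 ppm = 0.58 ppm.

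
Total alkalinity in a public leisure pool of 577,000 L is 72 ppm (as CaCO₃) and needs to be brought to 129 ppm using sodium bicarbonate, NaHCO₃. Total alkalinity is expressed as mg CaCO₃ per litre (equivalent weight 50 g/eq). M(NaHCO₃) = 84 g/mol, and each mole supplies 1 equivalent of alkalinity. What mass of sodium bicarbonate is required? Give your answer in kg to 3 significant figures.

55.3 kg

Alkalinity to add: (129 − 72) = 57 mg/L as CaCO₃ × 577,000 L = 32,890 g as CaCO₃.
Equivalents: 32,890 g ÷ 50 g/eq = 657.8 eq.
NaHCO₃ supplies 1 eq per mole → 657.8 mol.
Mass: 657.8 mol × 84 g/mol = 55,250 g.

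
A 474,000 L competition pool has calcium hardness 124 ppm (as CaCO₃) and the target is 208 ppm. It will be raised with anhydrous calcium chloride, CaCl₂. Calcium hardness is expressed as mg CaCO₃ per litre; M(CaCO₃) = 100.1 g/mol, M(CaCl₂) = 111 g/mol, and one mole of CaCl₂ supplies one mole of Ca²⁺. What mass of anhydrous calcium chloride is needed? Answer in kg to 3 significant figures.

Hardness to add: (208 − 124) = 84 mg/L as CaCO₃ × 474,000 L = 39,820 g as CaCO₃.
Moles of Ca²⁺ (1 mol Ca²⁺ ≡ 1 mol CaCO₃): 39,820 / 100.1 g/mol = 397.8 mol.
Mass of CaCl₂: 397.8 × 111 = 44,150 g.

44.2 kg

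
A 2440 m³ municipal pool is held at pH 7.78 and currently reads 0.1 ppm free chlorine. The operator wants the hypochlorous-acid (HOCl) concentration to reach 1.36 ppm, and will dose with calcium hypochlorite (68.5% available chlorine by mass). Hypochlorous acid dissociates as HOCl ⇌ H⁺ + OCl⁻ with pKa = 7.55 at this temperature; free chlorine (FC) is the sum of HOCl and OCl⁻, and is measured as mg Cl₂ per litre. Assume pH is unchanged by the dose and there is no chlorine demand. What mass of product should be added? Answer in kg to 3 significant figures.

Volume: 2440 m³ = 2,440,000 L.
[OCl⁻]/[HOCl] = 10^(pH − pKa) = 10^(7.78 − 7.55) = 1.698; fraction as HOCl = 1/(1 + 1.698) = 0.3706.
Free chlorine required for 1.36 ppm HOCl: 1.36 / 0.3706 = 3.67 ppm.
FC to add: 3.67 − 0.1 = 3.57 mg/L as Cl₂.
Cl₂ equivalent: 3.57 mg/L × 2,440,000 L = 8710 g.
Product at 68.5% available Cl: 8710 / 0.685 = 12,720 g.

12.7 kg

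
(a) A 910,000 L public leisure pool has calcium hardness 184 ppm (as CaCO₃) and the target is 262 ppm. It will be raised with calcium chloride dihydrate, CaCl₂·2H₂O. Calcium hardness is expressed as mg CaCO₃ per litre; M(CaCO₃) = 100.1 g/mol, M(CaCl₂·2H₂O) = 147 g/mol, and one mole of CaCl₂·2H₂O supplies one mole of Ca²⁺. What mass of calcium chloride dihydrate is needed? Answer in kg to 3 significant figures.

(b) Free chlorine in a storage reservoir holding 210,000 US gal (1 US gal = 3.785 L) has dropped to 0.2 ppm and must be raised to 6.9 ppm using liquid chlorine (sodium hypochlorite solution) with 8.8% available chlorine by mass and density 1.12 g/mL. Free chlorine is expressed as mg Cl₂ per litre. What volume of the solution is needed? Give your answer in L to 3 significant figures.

(a) 104 kg; (b) 54.0 L

(a) Hardness to add: (262 − 184) = 78 mg/L as CaCO₃ × 910,000 L = 70,980 g as CaCO₃.
(a) Moles of Ca²⁺ (1 mol Ca²⁺ ≡ 1 mol CaCO₃): 70,980 / 100.1 g/mol = 709.1 mol.
(a) Mass of CaCl₂·2H₂O: 709.1 × 147 = 104,200 g.

(b) Volume: 210,000 US gal × 3.785 L/gal = 794,850 L.
(b) Chlorine deficit: 6.9 − 0.2 = 6.7 ppm = 6.7 mg/L as Cl₂.
(b) Cl₂ equivalent needed: 6.7 mg/L × 794,850 L = 5,325,000 mg = 5325 g.
(b) Product at 8.8% available chlorine: 5325 / 0.088 = 60,520 g.
(b) Volume at density 1.12 g/mL: 60,520 g ÷ 1.12 g/mL = 54,030 mL.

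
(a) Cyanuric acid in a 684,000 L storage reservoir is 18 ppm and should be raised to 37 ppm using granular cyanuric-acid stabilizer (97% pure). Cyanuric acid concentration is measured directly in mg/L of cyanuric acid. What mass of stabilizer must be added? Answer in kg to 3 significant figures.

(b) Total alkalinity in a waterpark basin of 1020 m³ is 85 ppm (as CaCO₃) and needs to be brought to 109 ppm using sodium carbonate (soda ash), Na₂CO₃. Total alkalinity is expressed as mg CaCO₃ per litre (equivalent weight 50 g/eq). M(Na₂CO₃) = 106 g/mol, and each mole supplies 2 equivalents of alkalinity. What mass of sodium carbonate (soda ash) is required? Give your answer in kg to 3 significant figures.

(a) 13.4 kg; (b) 25.9 kg

(a) CYA to add: (37 − 18) = 19 mg/L × 684,000 L = 13,000 g cyanuric acid.
(a) At 97% purity: 13,000 / 0.97 = 13,400 g product.

(b) Volume: 1020 m³ = 1,020,000 L.
(b) Alkalinity to add: (109 − 85) = 24 mg/L as CaCO₃ × 1,020,000 L = 24,480 g as CaCO₃.
(b) Equivalents: 24,480 g ÷ 50 g/eq = 489.6 eq.
(b) Each mole of Na₂CO₃ supplies 2 eq, so 489.6 / 2 = 244.8 mol.
(b) Mass: 244.8 mol × 106 g/mol = 25,950 g.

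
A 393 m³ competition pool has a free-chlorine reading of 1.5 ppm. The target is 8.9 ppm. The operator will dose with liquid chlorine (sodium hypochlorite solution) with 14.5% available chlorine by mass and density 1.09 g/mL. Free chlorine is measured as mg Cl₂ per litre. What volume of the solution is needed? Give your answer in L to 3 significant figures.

Volume: 393 m³ = 393,000 L.
Chlorine deficit: 8.9 − 1.5 = 7.4 ppm = 7.4 mg/L as Cl₂.
Cl₂ equivalent needed: 7.4 mg/L × 393,000 L = 2,908,000 mg = 2908 g.
Product at 14.5% available chlorine: 2908 / 0.145 = 20,060 g.
Volume at density 1.09 g/mL: 20,060 g ÷ 1.09 g/mL = 18,400 mL.

18.4 L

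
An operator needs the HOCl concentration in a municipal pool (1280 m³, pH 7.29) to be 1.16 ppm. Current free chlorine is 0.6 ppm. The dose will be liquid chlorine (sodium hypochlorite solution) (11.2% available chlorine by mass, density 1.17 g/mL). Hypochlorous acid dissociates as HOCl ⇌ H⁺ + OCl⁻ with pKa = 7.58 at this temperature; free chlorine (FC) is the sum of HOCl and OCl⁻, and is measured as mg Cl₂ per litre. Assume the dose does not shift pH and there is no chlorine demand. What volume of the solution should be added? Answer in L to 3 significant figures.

11.3 L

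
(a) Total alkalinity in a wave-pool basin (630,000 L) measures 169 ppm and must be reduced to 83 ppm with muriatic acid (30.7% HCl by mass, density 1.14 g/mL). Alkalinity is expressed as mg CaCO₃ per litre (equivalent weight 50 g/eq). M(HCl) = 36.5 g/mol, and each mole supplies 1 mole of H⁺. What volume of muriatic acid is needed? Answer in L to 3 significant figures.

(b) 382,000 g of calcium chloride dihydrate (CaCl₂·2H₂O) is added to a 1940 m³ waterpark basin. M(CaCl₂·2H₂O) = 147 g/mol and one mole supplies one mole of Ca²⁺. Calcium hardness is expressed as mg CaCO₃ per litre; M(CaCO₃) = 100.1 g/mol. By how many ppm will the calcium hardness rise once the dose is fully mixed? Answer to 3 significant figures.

(a) 113 L; (b) 134 ppm

(a) Alkalinity to neutralize: (169 − 83) = 86 mg/L as CaCO₃ × 630,000 L = 54,180 g as CaCO₃.
(a) Equivalents of H⁺ required: 54,180 ÷ 50 g/eq = 1084 eq = 1084 mol HCl.
(a) Mass of HCl: 1084 × 36.5 = 39,550 g.
(a) Mass of 30.7% solution: 39,550 / 0.307 = 128,800 g.
(a) Volume: 128,800 g ÷ 1.14 g/mL = 113,000 mL.

(b) Volume: 1940 m³ = 1,940,000 L.
(b) Moles of Ca²⁺: 382,000 g ÷ 147 g/mol = 2599 mol.
(b) As CaCO₃: 2599 mol × 100.1 g/mol = 260,100 g.
(b) Rise: 260,100 g / 1,940,000 L × 1000 = 134.1 mg/L.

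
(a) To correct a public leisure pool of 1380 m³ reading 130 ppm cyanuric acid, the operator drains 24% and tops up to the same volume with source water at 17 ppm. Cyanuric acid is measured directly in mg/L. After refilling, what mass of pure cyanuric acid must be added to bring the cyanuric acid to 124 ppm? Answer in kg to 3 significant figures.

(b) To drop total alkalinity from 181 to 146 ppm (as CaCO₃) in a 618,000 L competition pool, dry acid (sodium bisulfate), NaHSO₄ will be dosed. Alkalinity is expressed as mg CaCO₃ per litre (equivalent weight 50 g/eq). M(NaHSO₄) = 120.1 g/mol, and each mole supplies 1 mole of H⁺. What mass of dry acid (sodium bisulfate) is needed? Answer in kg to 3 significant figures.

(a) Volume: 1380 m³ = 1,380,000 L.
(a) After draining 24% and refilling: 130 × 0.76 + 17 × 0.24 = 102.88 ppm.
(a) Deficit to target: 124 − 102.88 = 21.12 mg/L.
(a) Mass: 21.12 mg/L × 1,380,000 L = 29,150 g cyanuric acid.

(b) Alkalinity to neutralize: (181 − 146) = 35 mg/L as CaCO₃ × 618,000 L = 21,630 g as CaCO₃.
(b) Equivalents of H⁺ required: 21,630 ÷ 50 g/eq = 432.6 eq = 432.6 mol NaHSO₄.
(b) Mass of NaHSO₄: 432.6 × 120.1 = 51,960 g.

(a) 29.1 kg; (b) 52.0 kg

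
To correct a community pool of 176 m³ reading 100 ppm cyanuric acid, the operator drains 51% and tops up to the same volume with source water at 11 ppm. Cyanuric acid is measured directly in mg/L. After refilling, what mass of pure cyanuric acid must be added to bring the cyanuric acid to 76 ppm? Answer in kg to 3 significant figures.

3.76 kg

Volume: 176 m³ = 176,000 L.
After draining 51% and refilling: 100 × 0.49 + 11 × 0.51 = 54.61 ppm.
Deficit to target: 76 − 54.61 = 21.39 mg/L.
Mass: 21.39 mg/L × 176,000 L = 3765 g cyanuric acid.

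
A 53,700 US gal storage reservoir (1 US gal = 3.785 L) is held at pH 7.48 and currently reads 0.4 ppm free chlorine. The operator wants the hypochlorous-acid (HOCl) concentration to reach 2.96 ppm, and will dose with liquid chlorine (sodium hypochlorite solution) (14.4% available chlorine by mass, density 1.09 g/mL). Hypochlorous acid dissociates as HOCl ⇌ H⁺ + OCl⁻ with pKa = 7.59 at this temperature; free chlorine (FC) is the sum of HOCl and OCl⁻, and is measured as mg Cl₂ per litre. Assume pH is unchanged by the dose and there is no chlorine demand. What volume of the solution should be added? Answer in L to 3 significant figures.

Volume: 53,700 US gal × 3.785 L/gal = 203,254 L.
[OCl⁻]/[HOCl] = 10^(pH − pKa) = 10^(7.48 − 7.59) = 0.7762; fraction as HOCl = 1/(1 + 0.7762) = 0.563.
Free chlorine required for 2.96 ppm HOCl: 2.96 / 0.563 = 5.258 ppm.
FC to add: 5.258 − 0.4 = 4.858 mg/L as Cl₂.
Cl₂ equivalent: 4.858 mg/L × 203,254 L = 987.3 g.
Product at 14.4% available Cl: 987.3 / 0.144 = 6857 g.
Volume: 6857 g ÷ 1.09 g/mL = 6290 mL.

6.29 L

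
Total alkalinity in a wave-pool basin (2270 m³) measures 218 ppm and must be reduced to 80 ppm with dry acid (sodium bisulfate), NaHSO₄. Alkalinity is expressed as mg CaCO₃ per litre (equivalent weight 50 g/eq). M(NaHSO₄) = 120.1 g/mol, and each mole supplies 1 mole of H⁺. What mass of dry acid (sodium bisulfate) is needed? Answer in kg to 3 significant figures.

Volume: 2270 m³ = 2,270,000 L.
Alkalinity to neutralize: (218 − 80) = 138 mg/L as CaCO₃ × 2,270,000 L = 313,300 g as CaCO₃.
Equivalents of H⁺ required: 313,300 ÷ 50 g/eq = 6265 eq = 6265 mol NaHSO₄.
Mass of NaHSO₄: 6265 × 120.1 = 752,500 g.

752 kg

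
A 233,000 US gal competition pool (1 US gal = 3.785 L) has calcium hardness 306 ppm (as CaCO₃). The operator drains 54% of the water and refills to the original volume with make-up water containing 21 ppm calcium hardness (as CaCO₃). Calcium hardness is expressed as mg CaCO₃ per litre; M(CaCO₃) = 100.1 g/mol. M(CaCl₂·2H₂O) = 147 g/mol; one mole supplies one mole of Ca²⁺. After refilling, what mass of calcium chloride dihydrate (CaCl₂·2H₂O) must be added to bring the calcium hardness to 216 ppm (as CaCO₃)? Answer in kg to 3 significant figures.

82.8 kg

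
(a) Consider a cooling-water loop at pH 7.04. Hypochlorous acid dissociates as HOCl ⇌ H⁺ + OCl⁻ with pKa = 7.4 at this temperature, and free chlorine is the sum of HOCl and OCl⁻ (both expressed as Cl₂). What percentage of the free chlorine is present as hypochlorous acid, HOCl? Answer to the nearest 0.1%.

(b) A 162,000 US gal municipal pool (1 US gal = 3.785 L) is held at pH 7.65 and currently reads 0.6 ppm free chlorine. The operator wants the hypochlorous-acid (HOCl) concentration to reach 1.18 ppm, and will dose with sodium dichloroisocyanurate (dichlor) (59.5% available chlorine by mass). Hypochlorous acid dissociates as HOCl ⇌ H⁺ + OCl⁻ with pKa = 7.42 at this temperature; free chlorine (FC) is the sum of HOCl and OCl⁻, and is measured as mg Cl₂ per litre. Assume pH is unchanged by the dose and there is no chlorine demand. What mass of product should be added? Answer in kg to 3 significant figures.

(a) 69.6%; (b) 2.66 kg

(a) [OCl⁻]/[HOCl] = 10^(pH − pKa) = 10^(7.04 − 7.4) = 10^-0.36 = 0.4365.
(a) Fraction as HOCl = 1 / (1 + 0.4365) = 0.6961.

(b) Volume: 162,000 US gal × 3.785 L/gal = 613,170 L.
(b) [OCl⁻]/[HOCl] = 10^(pH − pKa) = 10^(7.65 − 7.42) = 1.698; fraction as HOCl = 1/(1 + 1.698) = 0.3706.
(b) Free chlorine required for 1.18 ppm HOCl: 1.18 / 0.3706 = 3.184 ppm.
(b) FC to add: 3.184 − 0.6 = 2.584 mg/L as Cl₂.
(b) Cl₂ equivalent: 2.584 mg/L × 613,170 L = 1584 g.
(b) Product at 59.5% available Cl: 1584 / 0.595 = 2663 g.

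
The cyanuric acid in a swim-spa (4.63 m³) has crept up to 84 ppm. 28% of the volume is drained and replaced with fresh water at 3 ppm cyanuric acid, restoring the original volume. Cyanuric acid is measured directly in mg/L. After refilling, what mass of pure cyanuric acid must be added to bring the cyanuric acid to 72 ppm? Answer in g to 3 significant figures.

Volume: 4.63 m³ = 4,630 L.
After draining 28% and refilling: 84 × 0.72 + 3 × 0.28 = 61.32 ppm.
Deficit to target: 72 − 61.32 = 10.68 mg/L.
Mass: 10.68 mg/L × 4,630 L = 49.45 g cyanuric acid.

49.4 g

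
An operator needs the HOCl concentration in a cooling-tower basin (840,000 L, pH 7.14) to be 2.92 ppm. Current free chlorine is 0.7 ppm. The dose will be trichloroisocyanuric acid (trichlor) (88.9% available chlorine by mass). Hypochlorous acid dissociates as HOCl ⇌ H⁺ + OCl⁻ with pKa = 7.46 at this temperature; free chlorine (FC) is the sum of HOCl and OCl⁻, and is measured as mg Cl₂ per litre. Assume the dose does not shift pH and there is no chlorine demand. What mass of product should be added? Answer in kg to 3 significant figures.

3.42 kg

[OCl⁻]/[HOCl] = 10^(pH − pKa) = 10^(7.14 − 7.46) = 0.4786; fraction as HOCl = 1/(1 + 0.4786) = 0.6763.
Free chlorine required for 2.92 ppm HOCl: 2.92 / 0.6763 = 4.318 ppm.
FC to add: 4.318 − 0.7 = 3.618 mg/L as Cl₂.
Cl₂ equivalent: 3.618 mg/L × 840,000 L = 3039 g.
Product at 88.9% available Cl: 3039 / 0.889 = 3418 g.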